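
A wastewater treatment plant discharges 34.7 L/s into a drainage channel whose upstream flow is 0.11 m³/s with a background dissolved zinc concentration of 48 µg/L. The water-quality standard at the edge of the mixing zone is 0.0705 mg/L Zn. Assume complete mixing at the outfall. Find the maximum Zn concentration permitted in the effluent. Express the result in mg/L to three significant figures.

34.7 L/s = 0.0347 m³/s.
48 µg/L = 0.048 mg/L.
Mass balance: 0.0705·0.1447 = 0.0347·Cₑ + 0.11·0.048.
Cₑ = (0.0102 − 0.00528) / 0.0347 = 0.1418 mg/L.

0.142 mg/L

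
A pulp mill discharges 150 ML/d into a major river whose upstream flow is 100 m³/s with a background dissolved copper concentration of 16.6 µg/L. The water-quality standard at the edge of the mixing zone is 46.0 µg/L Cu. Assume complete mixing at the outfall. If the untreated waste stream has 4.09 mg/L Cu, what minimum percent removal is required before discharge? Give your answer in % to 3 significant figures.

150 ML/d = 1.736 m³/s.
16.6 µg/L = 0.0166 mg/L.
46.0 µg/L = 0.046 mg/L.
Mass balance: 0.046·101.7 = 1.736·Cₑ + 100·0.0166.
Cₑ = (4.68 − 1.66) / 1.736 = 1.739 mg/L.
Required removal = 1 − 1.739/4.09 = 57.47 %.

57.5 %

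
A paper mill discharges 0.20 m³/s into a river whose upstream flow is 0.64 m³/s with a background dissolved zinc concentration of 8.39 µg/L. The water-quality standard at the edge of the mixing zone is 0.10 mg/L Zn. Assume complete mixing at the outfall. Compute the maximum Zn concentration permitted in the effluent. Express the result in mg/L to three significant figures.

0.393 mg/L

8.39 µg/L = 0.00839 mg/L.
Mass balance: 0.1·0.84 = 0.2·Cₑ + 0.64·0.00839.
Cₑ = (0.084 − 0.00537) / 0.2 = 0.3932 mg/L.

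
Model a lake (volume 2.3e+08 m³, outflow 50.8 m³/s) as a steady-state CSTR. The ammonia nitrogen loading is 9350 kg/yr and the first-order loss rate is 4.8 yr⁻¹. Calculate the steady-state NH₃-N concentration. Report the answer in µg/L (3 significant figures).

3.45 µg/L

Outflow Q = 50.8 m³/s × 3.156e+07 s/yr = 1.603e+09 m³/yr.
Steady-state CSTR mass balance: W = Q·C + k·V·C, so C = W/(Q + kV).
Q + kV = 1.603e+09 + 4.8·2.3e+08 = 2.707e+09 m³/yr.
C = 9350/2.707e+09 = 3.454e-06 kg/m³ = 0.003454 mg/L = 3.454 µg/L.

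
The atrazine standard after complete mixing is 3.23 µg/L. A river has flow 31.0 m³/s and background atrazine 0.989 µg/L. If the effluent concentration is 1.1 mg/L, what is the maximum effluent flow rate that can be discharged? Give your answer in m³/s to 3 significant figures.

0.0633 m³/s

0.989 µg/L = 0.000989 mg/L.
3.23 µg/L = 0.00323 mg/L.
Mass balance at complete mixing: C_std·(Q_w + Q_r) = Q_w·C_e + Q_r·C_b.
Rearranging, Q_w = Q_r·(C_std − C_b)/(C_e − C_std) = 31.0·(0.00323 − 0.000989) / (1.1 − 0.00323) = 0.06334 m³/s.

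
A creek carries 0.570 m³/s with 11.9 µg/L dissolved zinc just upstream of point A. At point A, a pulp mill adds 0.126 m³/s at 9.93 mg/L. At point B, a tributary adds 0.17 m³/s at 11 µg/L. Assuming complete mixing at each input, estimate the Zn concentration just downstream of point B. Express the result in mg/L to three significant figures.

1.45 mg/L

11.9 µg/L = 0.0119 mg/L.
After input A: C = (0.57·0.0119 + 0.126·9.93) / 0.696 = 1.807 mg/L.
11 µg/L = 0.011 mg/L.
After input B: C = (0.696·1.807 + 0.17·0.011) / 0.866 = 1.455 mg/L.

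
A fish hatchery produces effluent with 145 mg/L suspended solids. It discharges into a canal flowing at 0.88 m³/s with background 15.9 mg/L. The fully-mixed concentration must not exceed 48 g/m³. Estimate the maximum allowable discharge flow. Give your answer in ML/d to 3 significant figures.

Mass balance at complete mixing: C_std·(Q_w + Q_r) = Q_w·C_e + Q_r·C_b.
Rearranging, Q_w = Q_r·(C_std − C_b)/(C_e − C_std) = 0.88·(48 − 15.9) / (145 − 48) = 0.2912 m³/s.
= 25.16 ML/d.

25.2 ML/d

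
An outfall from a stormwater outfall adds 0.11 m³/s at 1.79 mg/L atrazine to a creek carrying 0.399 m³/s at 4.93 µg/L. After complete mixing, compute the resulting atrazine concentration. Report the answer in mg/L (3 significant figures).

4.93 µg/L = 0.00493 mg/L.
Conservation of mass across the mixing zone: C = (0.11·1.79 + 0.399·0.00493) / (0.11 + 0.399) = 0.1989/0.509 = 0.3907 mg/L.

0.391 mg/L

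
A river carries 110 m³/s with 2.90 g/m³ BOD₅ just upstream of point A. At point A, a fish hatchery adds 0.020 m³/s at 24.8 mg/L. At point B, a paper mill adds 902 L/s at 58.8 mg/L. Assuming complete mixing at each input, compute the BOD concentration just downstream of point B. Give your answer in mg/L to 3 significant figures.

3.36 mg/L

After input A: C = (110·2.9 + 0.02·24.8) / 110 = 2.904 mg/L.
902 L/s = 0.902 m³/s.
After input B: C = (110·2.904 + 0.902·58.8) / 110.9 = 3.359 mg/L.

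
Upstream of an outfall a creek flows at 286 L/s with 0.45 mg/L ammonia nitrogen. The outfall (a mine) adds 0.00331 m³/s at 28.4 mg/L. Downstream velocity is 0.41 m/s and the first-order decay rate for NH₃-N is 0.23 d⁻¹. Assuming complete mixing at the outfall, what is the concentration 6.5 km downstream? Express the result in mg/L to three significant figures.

286 L/s = 0.286 m³/s.
After complete mixing, C₀ = (0.00331·28.4 + 0.286·0.45) / 0.2893 = 0.7698 mg/L.
Travel time t = 6500 m / 0.41 m/s = 1.585e+04 s = 0.1835 d.
C = 0.7698·exp(−0.23·0.1835) = 0.7698·0.9587 = 0.738 mg/L.

0.738 mg/L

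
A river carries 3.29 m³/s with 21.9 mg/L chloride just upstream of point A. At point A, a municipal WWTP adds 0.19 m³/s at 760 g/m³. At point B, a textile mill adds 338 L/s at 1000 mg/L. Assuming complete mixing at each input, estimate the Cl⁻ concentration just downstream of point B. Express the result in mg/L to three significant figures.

145 mg/L

After input A: C = (3.29·21.9 + 0.19·760) / 3.48 = 62.2 mg/L.
338 L/s = 0.338 m³/s.
After input B: C = (3.48·62.2 + 0.338·1000) / 3.818 = 145.2 mg/L.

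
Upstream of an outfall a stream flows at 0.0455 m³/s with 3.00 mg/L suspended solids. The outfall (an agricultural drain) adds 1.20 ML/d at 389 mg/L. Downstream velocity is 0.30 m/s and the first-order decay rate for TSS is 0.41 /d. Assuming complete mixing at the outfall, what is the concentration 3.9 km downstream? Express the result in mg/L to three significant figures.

87.7 mg/L

1.20 ML/d = 0.01389 m³/s.
After complete mixing, C₀ = (0.01389·389 + 0.0455·3) / 0.05939 = 93.27 mg/L.
Travel time t = 3900 m / 0.30 m/s = 1.3e+04 s = 0.1505 d.
C = 93.27·exp(−0.41·0.1505) = 93.27·0.9402 = 87.69 mg/L.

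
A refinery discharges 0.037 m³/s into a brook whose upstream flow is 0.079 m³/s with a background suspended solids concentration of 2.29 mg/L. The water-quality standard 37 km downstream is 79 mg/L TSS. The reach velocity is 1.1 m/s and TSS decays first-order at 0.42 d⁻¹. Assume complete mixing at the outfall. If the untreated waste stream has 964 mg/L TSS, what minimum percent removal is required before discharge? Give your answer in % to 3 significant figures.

Travel time to the compliance point: t = 3.7e+04/1.1 = 3.364e+04 s = 0.3893 d; decay factor exp(−0.42·0.3893) = 0.8492.
So the concentration just after mixing may be at most 79/0.8492 = 93.03 mg/L.
Mass balance: 93.03·0.116 = 0.037·Cₑ + 0.079·2.29.
Cₑ = (10.79 − 0.1809) / 0.037 = 286.8 mg/L.
Required removal = 1 − 286.8/964 = 70.25 %.

70.3 %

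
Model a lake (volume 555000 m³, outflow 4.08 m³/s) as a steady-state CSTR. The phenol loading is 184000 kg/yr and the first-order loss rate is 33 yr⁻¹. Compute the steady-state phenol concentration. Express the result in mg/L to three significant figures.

Outflow Q = 4.08 m³/s × 3.156e+07 s/yr = 1.288e+08 m³/yr.
Steady-state CSTR mass balance: W = Q·C + k·V·C, so C = W/(Q + kV).
Q + kV = 1.288e+08 + 33·555000 = 1.471e+08 m³/yr.
C = 184000/1.471e+08 = 0.001251 kg/m³ = 1.251 mg/L.

1.25 mg/L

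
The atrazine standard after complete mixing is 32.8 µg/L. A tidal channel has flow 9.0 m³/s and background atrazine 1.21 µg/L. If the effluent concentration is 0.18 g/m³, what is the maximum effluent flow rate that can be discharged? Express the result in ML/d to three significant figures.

1.21 µg/L = 0.00121 mg/L.
32.8 µg/L = 0.0328 mg/L.
Mass balance at complete mixing: C_std·(Q_w + Q_r) = Q_w·C_e + Q_r·C_b.
Rearranging, Q_w = Q_r·(C_std − C_b)/(C_e − C_std) = 9.0·(0.0328 − 0.00121) / (0.18 − 0.0328) = 1.931 m³/s.
= 166.9 ML/d.

167 ML/d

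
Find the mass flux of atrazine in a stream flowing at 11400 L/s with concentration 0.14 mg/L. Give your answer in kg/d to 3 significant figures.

138 kg/d

11400 L/s = 11.4 m³/s.
Mass flux = Q·C = 11.4 m³/s × 0.14 g/m³ = 1.596 g/s.
= 1.596 g/s × 86.4 = 137.9 kg/d.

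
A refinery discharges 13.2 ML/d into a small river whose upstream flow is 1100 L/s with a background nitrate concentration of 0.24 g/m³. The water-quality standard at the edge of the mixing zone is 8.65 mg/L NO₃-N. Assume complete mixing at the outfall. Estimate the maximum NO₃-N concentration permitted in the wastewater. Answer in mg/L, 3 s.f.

69.2 mg/L

13.2 ML/d = 0.1528 m³/s.
1100 L/s = 1.1 m³/s.
Mass balance: 8.65·1.253 = 0.1528·Cₑ + 1.1·0.24.
Cₑ = (10.84 − 0.264) / 0.1528 = 69.2 mg/L.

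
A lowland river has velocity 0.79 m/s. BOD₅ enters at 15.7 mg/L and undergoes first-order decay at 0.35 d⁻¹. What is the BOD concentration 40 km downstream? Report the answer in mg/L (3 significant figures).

12.8 mg/L

Travel time t = 40 km / 0.79 m/s = 4e+04/0.79 = 5.063e+04 s = 0.586 d.
First-order decay: C = 15.7·exp(−0.35·0.586) = 15.7·0.8146 = 12.79 mg/L.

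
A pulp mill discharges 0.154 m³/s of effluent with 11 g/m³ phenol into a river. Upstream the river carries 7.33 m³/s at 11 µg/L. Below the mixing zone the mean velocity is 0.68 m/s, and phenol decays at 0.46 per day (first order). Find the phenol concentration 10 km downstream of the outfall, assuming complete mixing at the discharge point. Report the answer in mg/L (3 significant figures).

11 µg/L = 0.011 mg/L.
After complete mixing, C₀ = (0.154·11 + 7.33·0.011) / 7.484 = 0.2371 mg/L.
Travel time t = 1e+04 m / 0.68 m/s = 1.471e+04 s = 0.1702 d.
C = 0.2371·exp(−0.46·0.1702) = 0.2371·0.9247 = 0.2193 mg/L.

0.219 mg/L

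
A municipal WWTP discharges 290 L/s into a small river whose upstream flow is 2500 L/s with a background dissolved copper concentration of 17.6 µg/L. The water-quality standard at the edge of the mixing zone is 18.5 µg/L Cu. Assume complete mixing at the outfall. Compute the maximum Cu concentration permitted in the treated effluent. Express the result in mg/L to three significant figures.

0.0263 mg/L

290 L/s = 0.29 m³/s.
2500 L/s = 2.5 m³/s.
17.6 µg/L = 0.0176 mg/L.
18.5 µg/L = 0.0185 mg/L.
Mass balance: 0.0185·2.79 = 0.29·Cₑ + 2.5·0.0176.
Cₑ = (0.05162 − 0.044) / 0.29 = 0.02626 mg/L.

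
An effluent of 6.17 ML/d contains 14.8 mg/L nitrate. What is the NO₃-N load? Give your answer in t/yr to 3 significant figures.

33.4 t/yr

6.17 ML/d = 0.07141 m³/s.
Mass flux = Q·C = 0.07141 m³/s × 14.8 g/m³ = 1.057 g/s.
= 1.057 g/s × 31.56 = 33.35 t/yr.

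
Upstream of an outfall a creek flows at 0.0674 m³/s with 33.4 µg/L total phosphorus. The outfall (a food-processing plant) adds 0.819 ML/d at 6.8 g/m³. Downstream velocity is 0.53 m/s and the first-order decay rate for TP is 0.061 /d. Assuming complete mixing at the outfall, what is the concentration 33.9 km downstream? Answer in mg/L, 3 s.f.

0.819 ML/d = 0.009479 m³/s.
33.4 µg/L = 0.0334 mg/L.
After complete mixing, C₀ = (0.009479·6.8 + 0.0674·0.0334) / 0.07688 = 0.8677 mg/L.
Travel time t = 3.39e+04 m / 0.53 m/s = 6.396e+04 s = 0.7403 d.
C = 0.8677·exp(−0.061·0.7403) = 0.8677·0.9558 = 0.8294 mg/L.

0.829 mg/L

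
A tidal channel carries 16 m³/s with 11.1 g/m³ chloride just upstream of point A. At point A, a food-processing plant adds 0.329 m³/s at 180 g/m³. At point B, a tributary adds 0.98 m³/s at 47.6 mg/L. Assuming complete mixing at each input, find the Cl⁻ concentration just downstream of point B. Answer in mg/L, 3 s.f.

16.4 mg/L

After input A: C = (16·11.1 + 0.329·180) / 16.33 = 14.5 mg/L.
After input B: C = (16.33·14.5 + 0.98·47.6) / 17.31 = 16.38 mg/L.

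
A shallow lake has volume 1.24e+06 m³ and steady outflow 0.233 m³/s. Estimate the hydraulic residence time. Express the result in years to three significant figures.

Q = 0.233 m³/s × 3.156e+07 s/yr = 7.353e+06 m³/yr.
Hydraulic residence time τ = V/Q = 1.24e+06/7.353e+06 = 0.1686 yr.

0.169 yr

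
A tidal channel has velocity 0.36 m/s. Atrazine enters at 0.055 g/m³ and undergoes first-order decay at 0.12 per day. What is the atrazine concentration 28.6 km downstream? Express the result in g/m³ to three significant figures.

Travel time t = 28.6 km / 0.36 m/s = 2.86e+04/0.36 = 7.944e+04 s = 0.9195 d.
First-order decay: C = 0.055·exp(−0.12·0.9195) = 0.055·0.8955 = 0.04925 g/m³.

0.0493 g/m³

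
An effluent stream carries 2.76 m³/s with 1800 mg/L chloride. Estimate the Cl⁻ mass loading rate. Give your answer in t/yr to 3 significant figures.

157000 t/yr

Mass flux = Q·C = 2.76 m³/s × 1800 g/m³ = 4968 g/s.
= 4968 g/s × 31.56 = 1.568e+05 t/yr.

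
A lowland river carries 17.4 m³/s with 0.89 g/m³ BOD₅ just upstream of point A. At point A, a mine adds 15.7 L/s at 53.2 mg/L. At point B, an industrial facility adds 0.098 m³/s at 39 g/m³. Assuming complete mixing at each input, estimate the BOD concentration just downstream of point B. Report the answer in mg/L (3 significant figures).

15.7 L/s = 0.0157 m³/s.
After input A: C = (17.4·0.89 + 0.0157·53.2) / 17.42 = 0.9372 mg/L.
After input B: C = (17.42·0.9372 + 0.098·39) / 17.51 = 1.15 mg/L.

1.15 mg/L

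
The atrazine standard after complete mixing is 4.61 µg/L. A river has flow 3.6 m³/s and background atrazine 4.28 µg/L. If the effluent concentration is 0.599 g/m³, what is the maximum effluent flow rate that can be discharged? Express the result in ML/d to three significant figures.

0.173 ML/d

4.28 µg/L = 0.00428 mg/L.
4.61 µg/L = 0.00461 mg/L.
Mass balance at complete mixing: C_std·(Q_w + Q_r) = Q_w·C_e + Q_r·C_b.
Rearranging, Q_w = Q_r·(C_std − C_b)/(C_e − C_std) = 3.6·(0.00461 − 0.00428) / (0.599 − 0.00461) = 0.001999 m³/s.
= 0.1727 ML/d.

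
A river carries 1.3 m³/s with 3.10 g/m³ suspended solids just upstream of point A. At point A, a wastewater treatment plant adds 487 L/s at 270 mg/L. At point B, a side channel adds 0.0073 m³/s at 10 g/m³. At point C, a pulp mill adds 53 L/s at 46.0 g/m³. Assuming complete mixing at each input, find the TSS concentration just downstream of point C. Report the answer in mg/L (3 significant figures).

487 L/s = 0.487 m³/s.
After input A: C = (1.3·3.1 + 0.487·270) / 1.787 = 75.84 mg/L.
After input B: C = (1.787·75.84 + 0.0073·10) / 1.794 = 75.57 mg/L.
53 L/s = 0.053 m³/s.
After input C: C = (1.794·75.57 + 0.053·46) / 1.847 = 74.72 mg/L.

74.7 mg/L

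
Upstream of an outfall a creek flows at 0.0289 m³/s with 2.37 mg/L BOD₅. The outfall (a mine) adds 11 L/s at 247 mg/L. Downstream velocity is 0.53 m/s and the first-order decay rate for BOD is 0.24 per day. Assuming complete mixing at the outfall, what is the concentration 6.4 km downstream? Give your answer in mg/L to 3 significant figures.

67.5 mg/L

11 L/s = 0.011 m³/s.
After complete mixing, C₀ = (0.011·247 + 0.0289·2.37) / 0.0399 = 69.81 mg/L.
Travel time t = 6400 m / 0.53 m/s = 1.208e+04 s = 0.1398 d.
C = 69.81·exp(−0.24·0.1398) = 69.81·0.967 = 67.51 mg/L.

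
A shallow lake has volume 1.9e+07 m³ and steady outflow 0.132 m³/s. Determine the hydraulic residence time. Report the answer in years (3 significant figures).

Q = 0.132 m³/s × 3.156e+07 s/yr = 4.166e+06 m³/yr.
Hydraulic residence time τ = V/Q = 1.9e+07/4.166e+06 = 4.561 yr.

4.56 yr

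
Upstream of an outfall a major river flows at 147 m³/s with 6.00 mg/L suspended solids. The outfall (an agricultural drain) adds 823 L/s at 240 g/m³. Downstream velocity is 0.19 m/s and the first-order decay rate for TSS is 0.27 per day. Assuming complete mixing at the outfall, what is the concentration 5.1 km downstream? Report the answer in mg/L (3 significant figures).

6.72 mg/L

823 L/s = 0.823 m³/s.
After complete mixing, C₀ = (0.823·240 + 147·6) / 147.8 = 7.303 mg/L.
Travel time t = 5100 m / 0.19 m/s = 2.684e+04 s = 0.3107 d.
C = 7.303·exp(−0.27·0.3107) = 7.303·0.9195 = 6.715 mg/L.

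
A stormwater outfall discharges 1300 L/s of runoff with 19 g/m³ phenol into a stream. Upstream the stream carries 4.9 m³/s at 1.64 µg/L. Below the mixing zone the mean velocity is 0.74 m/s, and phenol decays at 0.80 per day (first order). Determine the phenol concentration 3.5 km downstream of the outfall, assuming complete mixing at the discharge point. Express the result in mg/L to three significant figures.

1300 L/s = 1.3 m³/s.
1.64 µg/L = 0.00164 mg/L.
After complete mixing, C₀ = (1.3·19 + 4.9·0.00164) / 6.2 = 3.985 mg/L.
Travel time t = 3500 m / 0.74 m/s = 4730 s = 0.05474 d.
C = 3.985·exp(−0.80·0.05474) = 3.985·0.9572 = 3.814 mg/L.

3.81 mg/L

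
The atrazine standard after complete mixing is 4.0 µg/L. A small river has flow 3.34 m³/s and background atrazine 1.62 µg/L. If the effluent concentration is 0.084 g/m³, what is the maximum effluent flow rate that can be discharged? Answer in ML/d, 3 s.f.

8.59 ML/d

1.62 µg/L = 0.00162 mg/L.
4.0 µg/L = 0.004 mg/L.
Mass balance at complete mixing: C_std·(Q_w + Q_r) = Q_w·C_e + Q_r·C_b.
Rearranging, Q_w = Q_r·(C_std − C_b)/(C_e − C_std) = 3.34·(0.004 − 0.00162) / (0.084 − 0.004) = 0.09936 m³/s.
= 8.585 ML/d.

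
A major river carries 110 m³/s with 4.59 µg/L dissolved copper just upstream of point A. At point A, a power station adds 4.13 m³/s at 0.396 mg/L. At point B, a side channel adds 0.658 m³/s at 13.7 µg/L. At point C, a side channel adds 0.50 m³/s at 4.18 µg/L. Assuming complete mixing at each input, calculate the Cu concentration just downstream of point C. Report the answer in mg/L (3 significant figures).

4.59 µg/L = 0.00459 mg/L.
After input A: C = (110·0.00459 + 4.13·0.396) / 114.1 = 0.01875 mg/L.
13.7 µg/L = 0.0137 mg/L.
After input B: C = (114.1·0.01875 + 0.658·0.0137) / 114.8 = 0.01872 mg/L.
4.18 µg/L = 0.00418 mg/L.
After input C: C = (114.8·0.01872 + 0.5·0.00418) / 115.3 = 0.01866 mg/L.

0.0187 mg/L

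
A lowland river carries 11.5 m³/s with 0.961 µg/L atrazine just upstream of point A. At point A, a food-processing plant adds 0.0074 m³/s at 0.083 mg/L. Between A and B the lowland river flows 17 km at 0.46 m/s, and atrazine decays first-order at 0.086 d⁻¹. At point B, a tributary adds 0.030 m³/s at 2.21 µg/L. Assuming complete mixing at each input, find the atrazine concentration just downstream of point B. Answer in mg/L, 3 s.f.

0.961 µg/L = 0.000961 mg/L.
After input A: C = (11.5·0.000961 + 0.0074·0.083) / 11.51 = 0.001014 mg/L.
Over the 17 km reach to input B (t = 3.696e+04 s = 0.4277 d), decay gives C = 0.001014·exp(−0.086·0.4277) = 0.0009771 mg/L.
2.21 µg/L = 0.00221 mg/L.
After input B: C = (11.51·0.0009771 + 0.03·0.00221) / 11.54 = 0.0009803 mg/L.

0.00098 mg/L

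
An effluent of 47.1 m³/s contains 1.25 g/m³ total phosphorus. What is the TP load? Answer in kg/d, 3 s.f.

Mass flux = Q·C = 47.1 m³/s × 1.25 g/m³ = 58.88 g/s.
= 58.88 g/s × 86.4 = 5087 kg/d.

5090 kg/d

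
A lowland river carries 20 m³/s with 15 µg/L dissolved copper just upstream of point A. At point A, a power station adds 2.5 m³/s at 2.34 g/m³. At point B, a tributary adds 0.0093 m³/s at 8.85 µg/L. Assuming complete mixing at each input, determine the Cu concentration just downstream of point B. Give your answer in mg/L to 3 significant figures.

15 µg/L = 0.015 mg/L.
After input A: C = (20·0.015 + 2.5·2.34) / 22.5 = 0.2733 mg/L.
8.85 µg/L = 0.00885 mg/L.
After input B: C = (22.5·0.2733 + 0.0093·0.00885) / 22.51 = 0.2732 mg/L.

0.273 mg/L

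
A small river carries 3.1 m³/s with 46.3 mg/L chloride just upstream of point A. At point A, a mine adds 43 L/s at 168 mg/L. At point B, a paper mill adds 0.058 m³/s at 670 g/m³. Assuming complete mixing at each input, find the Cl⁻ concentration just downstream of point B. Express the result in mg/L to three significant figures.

59.2 mg/L

43 L/s = 0.043 m³/s.
After input A: C = (3.1·46.3 + 0.043·168) / 3.143 = 47.97 mg/L.
After input B: C = (3.143·47.97 + 0.058·670) / 3.201 = 59.24 mg/L.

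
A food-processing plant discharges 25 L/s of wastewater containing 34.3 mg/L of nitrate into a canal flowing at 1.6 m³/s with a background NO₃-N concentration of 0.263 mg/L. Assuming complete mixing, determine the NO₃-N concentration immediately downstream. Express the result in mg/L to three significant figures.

0.787 mg/L

25 L/s = 0.025 m³/s.
Flow-weighted mixing gives C = (0.025·34.3 + 1.6·0.263) / (0.025 + 1.6) = 1.278/1.625 = 0.7866 mg/L.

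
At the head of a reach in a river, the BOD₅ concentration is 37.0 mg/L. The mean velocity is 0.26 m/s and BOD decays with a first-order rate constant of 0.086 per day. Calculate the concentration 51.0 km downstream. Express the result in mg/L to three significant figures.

30.4 mg/L

Travel time t = 51.0 km / 0.26 m/s = 5.1e+04/0.26 = 1.962e+05 s = 2.27 d.
First-order decay: C = 37.0·exp(−0.086·2.27) = 37.0·0.8226 = 30.44 mg/L.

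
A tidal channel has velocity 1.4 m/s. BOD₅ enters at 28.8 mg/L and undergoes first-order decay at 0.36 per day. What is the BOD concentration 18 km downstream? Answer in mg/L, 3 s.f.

Travel time t = 18 km / 1.4 m/s = 1.8e+04/1.4 = 1.286e+04 s = 0.1488 d.
First-order decay: C = 28.8·exp(−0.36·0.1488) = 28.8·0.9478 = 27.3 mg/L.

27.3 mg/L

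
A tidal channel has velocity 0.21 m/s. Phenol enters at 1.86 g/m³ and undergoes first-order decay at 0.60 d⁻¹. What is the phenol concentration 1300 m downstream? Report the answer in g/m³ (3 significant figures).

Travel time t = 1300 m / 0.21 m/s = 1300/0.21 = 6190 s = 0.07165 d.
First-order decay: C = 1.86·exp(−0.60·0.07165) = 1.86·0.9579 = 1.782 g/m³.

1.78 g/m³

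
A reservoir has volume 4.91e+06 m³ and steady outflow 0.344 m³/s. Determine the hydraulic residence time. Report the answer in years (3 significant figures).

Q = 0.344 m³/s × 3.156e+07 s/yr = 1.086e+07 m³/yr.
Hydraulic residence time τ = V/Q = 4.91e+06/1.086e+07 = 0.4523 yr.

0.452 yr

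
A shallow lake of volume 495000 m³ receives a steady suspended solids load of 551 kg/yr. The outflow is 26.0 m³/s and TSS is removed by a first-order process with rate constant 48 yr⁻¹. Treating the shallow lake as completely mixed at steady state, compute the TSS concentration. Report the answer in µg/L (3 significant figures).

Outflow Q = 26.0 m³/s × 3.156e+07 s/yr = 8.205e+08 m³/yr.
Steady-state CSTR mass balance: W = Q·C + k·V·C, so C = W/(Q + kV).
Q + kV = 8.205e+08 + 48·495000 = 8.443e+08 m³/yr.
C = 551/8.443e+08 = 6.526e-07 kg/m³ = 0.0006526 mg/L = 0.6526 µg/L.

0.653 µg/L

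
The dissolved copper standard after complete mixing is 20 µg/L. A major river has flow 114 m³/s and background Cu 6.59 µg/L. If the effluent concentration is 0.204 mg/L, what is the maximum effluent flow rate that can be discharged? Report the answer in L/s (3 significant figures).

6.59 µg/L = 0.00659 mg/L.
20 µg/L = 0.02 mg/L.
Mass balance at complete mixing: C_std·(Q_w + Q_r) = Q_w·C_e + Q_r·C_b.
Rearranging, Q_w = Q_r·(C_std − C_b)/(C_e − C_std) = 114·(0.02 − 0.00659) / (0.204 − 0.02) = 8.308 m³/s.
= 8308 L/s.

8310 L/s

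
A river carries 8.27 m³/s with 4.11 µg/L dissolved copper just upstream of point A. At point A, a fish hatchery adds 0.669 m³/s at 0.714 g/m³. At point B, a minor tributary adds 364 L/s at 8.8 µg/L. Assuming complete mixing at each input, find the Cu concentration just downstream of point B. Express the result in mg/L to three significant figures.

4.11 µg/L = 0.00411 mg/L.
After input A: C = (8.27·0.00411 + 0.669·0.714) / 8.939 = 0.05724 mg/L.
364 L/s = 0.364 m³/s.
8.8 µg/L = 0.0088 mg/L.
After input B: C = (8.939·0.05724 + 0.364·0.0088) / 9.303 = 0.05534 mg/L.

0.0553 mg/L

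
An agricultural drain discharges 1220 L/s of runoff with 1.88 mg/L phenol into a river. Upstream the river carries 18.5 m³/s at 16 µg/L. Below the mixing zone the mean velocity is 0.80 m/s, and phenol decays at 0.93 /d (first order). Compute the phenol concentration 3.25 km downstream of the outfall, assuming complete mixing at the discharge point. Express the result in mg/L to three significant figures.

1220 L/s = 1.22 m³/s.
16 µg/L = 0.016 mg/L.
After complete mixing, C₀ = (1.22·1.88 + 18.5·0.016) / 19.72 = 0.1313 mg/L.
Travel time t = 3250 m / 0.80 m/s = 4062 s = 0.04702 d.
C = 0.1313·exp(−0.93·0.04702) = 0.1313·0.9572 = 0.1257 mg/L.

0.126 mg/L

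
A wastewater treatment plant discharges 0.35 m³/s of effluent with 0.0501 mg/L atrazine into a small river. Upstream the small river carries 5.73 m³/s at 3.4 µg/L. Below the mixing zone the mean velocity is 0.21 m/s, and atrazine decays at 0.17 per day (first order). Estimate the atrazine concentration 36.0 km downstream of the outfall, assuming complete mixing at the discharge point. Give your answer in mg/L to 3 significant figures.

3.4 µg/L = 0.0034 mg/L.
After complete mixing, C₀ = (0.35·0.0501 + 5.73·0.0034) / 6.08 = 0.006088 mg/L.
Travel time t = 3.6e+04 m / 0.21 m/s = 1.714e+05 s = 1.984 d.
C = 0.006088·exp(−0.17·1.984) = 0.006088·0.7137 = 0.004345 mg/L.

0.00435 mg/L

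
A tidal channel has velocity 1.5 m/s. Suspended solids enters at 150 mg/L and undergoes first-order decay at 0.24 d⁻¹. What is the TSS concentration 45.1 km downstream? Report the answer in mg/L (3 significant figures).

138 mg/L

Travel time t = 45.1 km / 1.5 m/s = 4.51e+04/1.5 = 3.007e+04 s = 0.348 d.
First-order decay: C = 150·exp(−0.24·0.348) = 150·0.9199 = 138 mg/L.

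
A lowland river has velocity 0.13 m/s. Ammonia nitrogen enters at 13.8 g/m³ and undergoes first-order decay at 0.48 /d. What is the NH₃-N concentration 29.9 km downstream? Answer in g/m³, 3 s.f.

Travel time t = 29.9 km / 0.13 m/s = 2.99e+04/0.13 = 2.3e+05 s = 2.662 d.
First-order decay: C = 13.8·exp(−0.48·2.662) = 13.8·0.2787 = 3.845 g/m³.

3.85 g/m³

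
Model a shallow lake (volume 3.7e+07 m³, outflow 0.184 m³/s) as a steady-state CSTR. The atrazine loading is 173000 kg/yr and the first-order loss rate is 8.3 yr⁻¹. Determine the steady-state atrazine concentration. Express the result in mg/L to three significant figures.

Outflow Q = 0.184 m³/s × 3.156e+07 s/yr = 5.807e+06 m³/yr.
Steady-state CSTR mass balance: W = Q·C + k·V·C, so C = W/(Q + kV).
Q + kV = 5.807e+06 + 8.3·3.7e+07 = 3.129e+08 m³/yr.
C = 173000/3.129e+08 = 0.0005529 kg/m³ = 0.5529 mg/L.

0.553 mg/L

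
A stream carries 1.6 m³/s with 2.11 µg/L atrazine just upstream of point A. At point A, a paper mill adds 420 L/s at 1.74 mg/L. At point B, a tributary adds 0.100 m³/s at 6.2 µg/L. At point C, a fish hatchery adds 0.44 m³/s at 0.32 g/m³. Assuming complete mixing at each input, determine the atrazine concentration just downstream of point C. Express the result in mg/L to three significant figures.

2.11 µg/L = 0.00211 mg/L.
420 L/s = 0.42 m³/s.
After input A: C = (1.6·0.00211 + 0.42·1.74) / 2.02 = 0.3635 mg/L.
6.2 µg/L = 0.0062 mg/L.
After input B: C = (2.02·0.3635 + 0.1·0.0062) / 2.12 = 0.3466 mg/L.
After input C: C = (2.12·0.3466 + 0.44·0.32) / 2.56 = 0.342 mg/L.

0.342 mg/L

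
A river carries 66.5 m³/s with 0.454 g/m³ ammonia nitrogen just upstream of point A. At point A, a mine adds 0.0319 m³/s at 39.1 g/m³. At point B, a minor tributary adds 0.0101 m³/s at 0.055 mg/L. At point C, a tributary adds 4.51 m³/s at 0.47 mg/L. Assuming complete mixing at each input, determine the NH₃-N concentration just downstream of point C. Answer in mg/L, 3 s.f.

After input A: C = (66.5·0.454 + 0.0319·39.1) / 66.53 = 0.4725 mg/L.
After input B: C = (66.53·0.4725 + 0.0101·0.055) / 66.54 = 0.4725 mg/L.
After input C: C = (66.54·0.4725 + 4.51·0.47) / 71.05 = 0.4723 mg/L.

0.472 mg/L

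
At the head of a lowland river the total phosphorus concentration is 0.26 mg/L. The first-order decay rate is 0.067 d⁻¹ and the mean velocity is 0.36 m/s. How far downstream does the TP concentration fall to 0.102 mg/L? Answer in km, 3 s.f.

434 km

From C = C₀·e^(−kt), t = ln(C₀/C)/k = ln(0.26/0.102)/0.067 = 0.9357/0.067 = 13.97 d.
Distance = v·t = 0.36 m/s × 1.207e+06 s = 4.344e+05 m = 434.4 km.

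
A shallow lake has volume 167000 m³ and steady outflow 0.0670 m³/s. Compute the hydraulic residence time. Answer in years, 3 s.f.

0.0790 yr

Q = 0.0670 m³/s × 3.156e+07 s/yr = 2.114e+06 m³/yr.
Hydraulic residence time τ = V/Q = 167000/2.114e+06 = 0.07898 yr.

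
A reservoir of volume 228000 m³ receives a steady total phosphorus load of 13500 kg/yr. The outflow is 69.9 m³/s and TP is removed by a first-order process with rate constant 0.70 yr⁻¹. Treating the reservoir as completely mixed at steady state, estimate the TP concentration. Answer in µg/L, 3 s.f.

6.12 µg/L

Outflow Q = 69.9 m³/s × 3.156e+07 s/yr = 2.206e+09 m³/yr.
Steady-state CSTR mass balance: W = Q·C + k·V·C, so C = W/(Q + kV).
Q + kV = 2.206e+09 + 0.70·228000 = 2.206e+09 m³/yr.
C = 13500/2.206e+09 = 6.12e-06 kg/m³ = 0.00612 mg/L = 6.12 µg/L.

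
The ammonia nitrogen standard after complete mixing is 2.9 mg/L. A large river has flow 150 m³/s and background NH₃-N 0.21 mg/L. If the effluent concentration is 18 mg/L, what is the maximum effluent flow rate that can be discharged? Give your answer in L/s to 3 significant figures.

Mass balance at complete mixing: C_std·(Q_w + Q_r) = Q_w·C_e + Q_r·C_b.
Rearranging, Q_w = Q_r·(C_std − C_b)/(C_e − C_std) = 150·(2.9 − 0.21) / (18 − 2.9) = 26.72 m³/s.
= 2.672e+04 L/s.

26700 L/s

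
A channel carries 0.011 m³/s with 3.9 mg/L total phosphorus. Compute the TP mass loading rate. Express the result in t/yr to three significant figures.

1.35 t/yr

Mass flux = Q·C = 0.011 m³/s × 3.9 g/m³ = 0.0429 g/s.
= 0.0429 g/s × 31.56 = 1.354 t/yr.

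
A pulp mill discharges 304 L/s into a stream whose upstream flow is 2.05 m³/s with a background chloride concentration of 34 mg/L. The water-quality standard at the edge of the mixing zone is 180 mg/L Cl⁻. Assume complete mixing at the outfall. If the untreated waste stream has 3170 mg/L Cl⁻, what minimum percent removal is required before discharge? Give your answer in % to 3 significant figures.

304 L/s = 0.304 m³/s.
Mass balance: 180·2.354 = 0.304·Cₑ + 2.05·34.
Cₑ = (423.7 − 69.7) / 0.304 = 1165 mg/L.
Required removal = 1 − 1165/3170 = 63.26 %.

63.3 %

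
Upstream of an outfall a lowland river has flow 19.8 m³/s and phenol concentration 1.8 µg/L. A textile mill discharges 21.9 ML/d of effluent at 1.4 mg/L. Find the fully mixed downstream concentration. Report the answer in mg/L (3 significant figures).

21.9 ML/d = 0.2535 m³/s.
1.8 µg/L = 0.0018 mg/L.
By mass balance at complete mixing, C = (0.2535·1.4 + 19.8·0.0018) / (0.2535 + 19.8) = 0.3905/20.05 = 0.01947 mg/L.

0.0195 mg/L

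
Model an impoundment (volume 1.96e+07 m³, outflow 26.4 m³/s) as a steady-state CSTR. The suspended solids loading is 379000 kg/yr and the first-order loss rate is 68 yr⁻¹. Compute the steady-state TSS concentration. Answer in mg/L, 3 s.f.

Outflow Q = 26.4 m³/s × 3.156e+07 s/yr = 8.331e+08 m³/yr.
Steady-state CSTR mass balance: W = Q·C + k·V·C, so C = W/(Q + kV).
Q + kV = 8.331e+08 + 68·1.96e+07 = 2.166e+09 m³/yr.
C = 379000/2.166e+09 = 0.000175 kg/m³ = 0.175 mg/L.

0.175 mg/L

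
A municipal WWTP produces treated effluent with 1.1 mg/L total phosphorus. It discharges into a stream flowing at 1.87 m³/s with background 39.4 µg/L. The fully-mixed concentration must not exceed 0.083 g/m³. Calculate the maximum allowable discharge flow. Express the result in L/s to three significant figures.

39.4 µg/L = 0.0394 mg/L.
Mass balance at complete mixing: C_std·(Q_w + Q_r) = Q_w·C_e + Q_r·C_b.
Rearranging, Q_w = Q_r·(C_std − C_b)/(C_e − C_std) = 1.87·(0.083 − 0.0394) / (1.1 − 0.083) = 0.08017 m³/s.
= 80.17 L/s.

80.2 L/s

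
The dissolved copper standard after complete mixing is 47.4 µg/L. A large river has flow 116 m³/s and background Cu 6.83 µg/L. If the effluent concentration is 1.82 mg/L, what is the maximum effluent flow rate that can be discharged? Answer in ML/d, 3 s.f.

229 ML/d

6.83 µg/L = 0.00683 mg/L.
47.4 µg/L = 0.0474 mg/L.
Mass balance at complete mixing: C_std·(Q_w + Q_r) = Q_w·C_e + Q_r·C_b.
Rearranging, Q_w = Q_r·(C_std − C_b)/(C_e − C_std) = 116·(0.0474 − 0.00683) / (1.82 − 0.0474) = 2.655 m³/s.
= 229.4 ML/d.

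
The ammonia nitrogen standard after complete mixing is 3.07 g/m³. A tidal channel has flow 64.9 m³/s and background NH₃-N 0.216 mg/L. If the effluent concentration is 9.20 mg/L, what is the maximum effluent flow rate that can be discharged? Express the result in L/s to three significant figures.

30200 L/s

Mass balance at complete mixing: C_std·(Q_w + Q_r) = Q_w·C_e + Q_r·C_b.
Rearranging, Q_w = Q_r·(C_std − C_b)/(C_e − C_std) = 64.9·(3.07 − 0.216) / (9.2 − 3.07) = 30.22 m³/s.
= 3.022e+04 L/s.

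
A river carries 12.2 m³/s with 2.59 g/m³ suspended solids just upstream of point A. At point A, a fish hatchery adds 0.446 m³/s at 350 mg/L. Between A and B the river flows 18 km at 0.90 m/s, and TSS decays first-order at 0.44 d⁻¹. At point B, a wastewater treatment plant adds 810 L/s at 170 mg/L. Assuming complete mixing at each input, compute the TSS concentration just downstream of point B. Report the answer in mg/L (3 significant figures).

After input A: C = (12.2·2.59 + 0.446·350) / 12.65 = 14.84 mg/L.
Over the 18 km reach to input B (t = 2e+04 s = 0.2315 d), decay gives C = 14.84·exp(−0.44·0.2315) = 13.41 mg/L.
810 L/s = 0.81 m³/s.
After input B: C = (12.65·13.41 + 0.81·170) / 13.46 = 22.83 mg/L.

22.8 mg/L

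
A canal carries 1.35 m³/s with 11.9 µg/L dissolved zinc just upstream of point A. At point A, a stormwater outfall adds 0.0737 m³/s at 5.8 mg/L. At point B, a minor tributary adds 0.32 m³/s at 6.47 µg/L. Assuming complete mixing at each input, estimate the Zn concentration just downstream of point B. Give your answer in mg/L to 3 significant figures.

11.9 µg/L = 0.0119 mg/L.
After input A: C = (1.35·0.0119 + 0.0737·5.8) / 1.424 = 0.3115 mg/L.
6.47 µg/L = 0.00647 mg/L.
After input B: C = (1.424·0.3115 + 0.32·0.00647) / 1.744 = 0.2555 mg/L.

0.256 mg/L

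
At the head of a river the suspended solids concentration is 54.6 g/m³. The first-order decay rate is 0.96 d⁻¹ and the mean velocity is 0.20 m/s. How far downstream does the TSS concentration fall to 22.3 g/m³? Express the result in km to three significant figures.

16.1 km

From C = C₀·e^(−kt), t = ln(C₀/C)/k = ln(54.6/22.3)/0.96 = 0.8954/0.96 = 0.9328 d.
Distance = v·t = 0.20 m/s × 8.059e+04 s = 1.612e+04 m = 16.12 km.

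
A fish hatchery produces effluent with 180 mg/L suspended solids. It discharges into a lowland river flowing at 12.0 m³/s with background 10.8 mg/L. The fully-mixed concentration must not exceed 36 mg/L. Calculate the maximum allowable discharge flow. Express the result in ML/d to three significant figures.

181 ML/d

Mass balance at complete mixing: C_std·(Q_w + Q_r) = Q_w·C_e + Q_r·C_b.
Rearranging, Q_w = Q_r·(C_std − C_b)/(C_e − C_std) = 12.0·(36 − 10.8) / (180 − 36) = 2.1 m³/s.
= 181.4 ML/d.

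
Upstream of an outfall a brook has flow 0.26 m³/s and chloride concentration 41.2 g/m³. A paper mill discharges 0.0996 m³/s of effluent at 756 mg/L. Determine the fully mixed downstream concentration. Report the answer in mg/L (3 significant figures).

Conservation of mass across the mixing zone: C = (0.0996·756 + 0.26·41.2) / (0.0996 + 0.26) = 86.01/0.3596 = 239.2 mg/L.

239 mg/L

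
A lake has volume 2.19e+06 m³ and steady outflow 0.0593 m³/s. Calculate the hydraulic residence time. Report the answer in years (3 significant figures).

Q = 0.0593 m³/s × 3.156e+07 s/yr = 1.871e+06 m³/yr.
Hydraulic residence time τ = V/Q = 2.19e+06/1.871e+06 = 1.17 yr.

1.17 yr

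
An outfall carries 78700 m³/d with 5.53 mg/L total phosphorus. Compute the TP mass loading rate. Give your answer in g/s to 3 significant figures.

5.04 g/s

78700 m³/d = 0.9109 m³/s.
Mass flux = Q·C = 0.9109 m³/s × 5.53 g/m³ = 5.037 g/s.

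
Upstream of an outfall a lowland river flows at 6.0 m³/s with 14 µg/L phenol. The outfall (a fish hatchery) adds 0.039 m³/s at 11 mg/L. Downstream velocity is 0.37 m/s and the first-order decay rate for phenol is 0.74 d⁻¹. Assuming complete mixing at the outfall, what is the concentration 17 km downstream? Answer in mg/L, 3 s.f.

14 µg/L = 0.014 mg/L.
After complete mixing, C₀ = (0.039·11 + 6·0.014) / 6.039 = 0.08495 mg/L.
Travel time t = 1.7e+04 m / 0.37 m/s = 4.595e+04 s = 0.5318 d.
C = 0.08495·exp(−0.74·0.5318) = 0.08495·0.6747 = 0.05731 mg/L.

0.0573 mg/L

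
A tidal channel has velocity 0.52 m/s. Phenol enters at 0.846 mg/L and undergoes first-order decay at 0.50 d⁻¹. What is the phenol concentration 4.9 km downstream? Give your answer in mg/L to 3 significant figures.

0.801 mg/L

Travel time t = 4.9 km / 0.52 m/s = 4900/0.52 = 9423 s = 0.1091 d.
First-order decay: C = 0.846·exp(−0.50·0.1091) = 0.846·0.9469 = 0.8011 mg/L.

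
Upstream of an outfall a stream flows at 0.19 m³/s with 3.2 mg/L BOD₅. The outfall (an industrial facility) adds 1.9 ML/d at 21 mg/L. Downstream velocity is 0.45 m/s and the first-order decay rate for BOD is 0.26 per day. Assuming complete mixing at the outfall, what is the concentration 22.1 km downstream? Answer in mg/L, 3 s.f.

4.35 mg/L

1.9 ML/d = 0.02199 m³/s.
After complete mixing, C₀ = (0.02199·21 + 0.19·3.2) / 0.212 = 5.046 mg/L.
Travel time t = 2.21e+04 m / 0.45 m/s = 4.911e+04 s = 0.5684 d.
C = 5.046·exp(−0.26·0.5684) = 5.046·0.8626 = 4.353 mg/L.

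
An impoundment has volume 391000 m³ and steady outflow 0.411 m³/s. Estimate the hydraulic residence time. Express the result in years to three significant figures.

Q = 0.411 m³/s × 3.156e+07 s/yr = 1.297e+07 m³/yr.
Hydraulic residence time τ = V/Q = 391000/1.297e+07 = 0.03015 yr.

0.0301 yr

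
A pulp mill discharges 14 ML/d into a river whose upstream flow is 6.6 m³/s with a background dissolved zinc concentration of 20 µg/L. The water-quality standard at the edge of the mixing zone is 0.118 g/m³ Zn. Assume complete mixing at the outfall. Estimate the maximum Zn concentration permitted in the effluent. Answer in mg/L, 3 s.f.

14 ML/d = 0.162 m³/s.
20 µg/L = 0.02 mg/L.
Mass balance: 0.118·6.762 = 0.162·Cₑ + 6.6·0.02.
Cₑ = (0.7979 − 0.132) / 0.162 = 4.11 mg/L.

4.11 mg/L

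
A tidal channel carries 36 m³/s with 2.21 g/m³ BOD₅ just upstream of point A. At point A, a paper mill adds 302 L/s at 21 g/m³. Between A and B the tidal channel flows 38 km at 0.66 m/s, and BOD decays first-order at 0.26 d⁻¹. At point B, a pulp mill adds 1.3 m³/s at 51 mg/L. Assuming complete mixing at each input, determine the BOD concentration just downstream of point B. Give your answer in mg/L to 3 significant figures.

3.68 mg/L

302 L/s = 0.302 m³/s.
After input A: C = (36·2.21 + 0.302·21) / 36.3 = 2.366 mg/L.
Over the 38 km reach to input B (t = 5.758e+04 s = 0.6664 d), decay gives C = 2.366·exp(−0.26·0.6664) = 1.99 mg/L.
After input B: C = (36.3·1.99 + 1.3·51) / 37.6 = 3.684 mg/L.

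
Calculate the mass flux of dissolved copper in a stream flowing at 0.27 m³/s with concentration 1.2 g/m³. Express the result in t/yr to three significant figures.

10.2 t/yr

Mass flux = Q·C = 0.27 m³/s × 1.2 g/m³ = 0.324 g/s.
= 0.324 g/s × 31.56 = 10.22 t/yr.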